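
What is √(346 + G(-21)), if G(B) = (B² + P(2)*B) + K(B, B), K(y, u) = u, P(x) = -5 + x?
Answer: √829 ≈ 28.792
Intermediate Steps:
G(B) = B² - 2*B (G(B) = (B² + (-5 + 2)*B) + B = (B² - 3*B) + B = B² - 2*B)
√(346 + G(-21)) = √(346 - 21*(-2 - 21)) = √(346 - 21*(-23)) = √(346 + 483) = √829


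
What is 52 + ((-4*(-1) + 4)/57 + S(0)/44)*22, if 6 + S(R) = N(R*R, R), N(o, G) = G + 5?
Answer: 6223/114 ≈ 54.588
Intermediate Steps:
N(o, G) = 5 + G
S(R) = -1 + R (S(R) = -6 + (5 + R) = -1 + R)
52 + ((-4*(-1) + 4)/57 + S(0)/44)*22 = 52 + ((-4*(-1) + 4)/57 + (-1 + 0)/44)*22 = 52 + ((4 + 4)*(1/57) - 1*1/44)*22 = 52 + (8*(1/57) - 1/44)*22 = 52 + (8/57 - 1/44)*22 = 52 + (295/2508)*22 = 52 + 295/114 = 6223/114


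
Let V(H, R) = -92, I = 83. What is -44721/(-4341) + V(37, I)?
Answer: -118217/1447 ≈ -81.698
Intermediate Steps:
-44721/(-4341) + V(37, I) = -44721/(-4341) - 92 = -44721*(-1/4341) - 92 = 14907/1447 - 92 = -118217/1447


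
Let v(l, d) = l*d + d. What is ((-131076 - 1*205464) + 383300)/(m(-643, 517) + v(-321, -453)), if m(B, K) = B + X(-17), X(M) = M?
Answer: 2338/7215 ≈ 0.32405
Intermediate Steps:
v(l, d) = d + d*l (v(l, d) = d*l + d = d + d*l)
m(B, K) = -17 + B (m(B, K) = B - 17 = -17 + B)
((-131076 - 1*205464) + 383300)/(m(-643, 517) + v(-321, -453)) = ((-131076 - 1*205464) + 383300)/((-17 - 643) - 453*(1 - 321)) = ((-131076 - 205464) + 383300)/(-660 - 453*(-320)) = (-336540 + 383300)/(-660 + 144960) = 46760/144300 = 46760*(1/144300) = 2338/7215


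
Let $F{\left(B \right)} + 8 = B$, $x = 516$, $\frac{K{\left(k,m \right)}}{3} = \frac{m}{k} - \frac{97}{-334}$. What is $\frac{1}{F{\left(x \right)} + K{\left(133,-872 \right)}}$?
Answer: $\frac{44422}{21731335} \approx 0.0020441$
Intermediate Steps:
$K{\left(k,m \right)} = \frac{291}{334} + \frac{3 m}{k}$ ($K{\left(k,m \right)} = 3 \left(\frac{m}{k} - \frac{97}{-334}\right) = 3 \left(\frac{m}{k} - - \frac{97}{334}\right) = 3 \left(\frac{m}{k} + \frac{97}{334}\right) = 3 \left(\frac{97}{334} + \frac{m}{k}\right) = \frac{291}{334} + \frac{3 m}{k}$)
$F{\left(B \right)} = -8 + B$
$\frac{1}{F{\left(x \right)} + K{\left(133,-872 \right)}} = \frac{1}{\left(-8 + 516\right) + \left(\frac{291}{334} + 3 \left(-872\right) \frac{1}{133}\right)} = \frac{1}{508 + \left(\frac{291}{334} + 3 \left(-872\right) \frac{1}{133}\right)} = \frac{1}{508 + \left(\frac{291}{334} - \frac{2616}{133}\right)} = \frac{1}{508 - \frac{835041}{44422}} = \frac{1}{\frac{21731335}{44422}} = \frac{44422}{21731335}$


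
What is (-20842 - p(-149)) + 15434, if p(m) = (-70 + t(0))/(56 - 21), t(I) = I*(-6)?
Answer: -5406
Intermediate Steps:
t(I) = -6*I
p(m) = -2 (p(m) = (-70 - 6*0)/(56 - 21) = (-70 + 0)/35 = -70*1/35 = -2)
(-20842 - p(-149)) + 15434 = (-20842 - 1*(-2)) + 15434 = (-20842 + 2) + 15434 = -20840 + 15434 = -5406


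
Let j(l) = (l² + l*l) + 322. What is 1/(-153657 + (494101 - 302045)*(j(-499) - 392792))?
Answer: 1/20267900135 ≈ 4.9339e-11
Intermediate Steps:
j(l) = 322 + 2*l² (j(l) = (l² + l²) + 322 = 2*l² + 322 = 322 + 2*l²)
1/(-153657 + (494101 - 302045)*(j(-499) - 392792)) = 1/(-153657 + (494101 - 302045)*((322 + 2*(-499)²) - 392792)) = 1/(-153657 + 192056*((322 + 2*249001) - 392792)) = 1/(-153657 + 192056*((322 + 498002) - 392792)) = 1/(-153657 + 192056*(498324 - 392792)) = 1/(-153657 + 192056*105532) = 1/(-153657 + 20268053792) = 1/20267900135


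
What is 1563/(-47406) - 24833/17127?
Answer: -401334233/270640854 ≈ -1.4829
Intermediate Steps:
1563/(-47406) - 24833/17127 = 1563*(-1/47406) - 24833*1/17127 = -521/15802 - 24833/17127 = -401334233/270640854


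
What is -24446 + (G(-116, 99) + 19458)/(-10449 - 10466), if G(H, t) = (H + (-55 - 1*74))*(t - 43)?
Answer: -511293828/20915 ≈ -24446.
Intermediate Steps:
G(H, t) = (-129 + H)*(-43 + t) (G(H, t) = (H + (-55 - 74))*(-43 + t) = (H - 129)*(-43 + t) = (-129 + H)*(-43 + t))
-24446 + (G(-116, 99) + 19458)/(-10449 - 10466) = -24446 + ((5547 - 129*99 - 43*(-116) - 116*99) + 19458)/(-10449 - 10466) = -24446 + ((5547 - 12771 + 4988 - 11484) + 19458)/(-20915) = -24446 + (-13720 + 19458)*(-1/20915) = -24446 + 5738*(-1/20915) = -24446 - 5738/20915 = -511293828/20915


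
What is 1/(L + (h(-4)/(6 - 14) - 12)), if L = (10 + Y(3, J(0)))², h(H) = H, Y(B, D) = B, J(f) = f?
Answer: 2/315 ≈ 0.0063492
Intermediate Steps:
L = 169 (L = (10 + 3)² = 13² = 169)
1/(L + (h(-4)/(6 - 14) - 12)) = 1/(169 + (-4/(6 - 14) - 12)) = 1/(169 + (-4/(-8) - 12)) = 1/(169 + (-4*(-⅛) - 12)) = 1/(169 + (½ - 12)) = 1/(169 - 23/2) = 1/(315/2) = 2/315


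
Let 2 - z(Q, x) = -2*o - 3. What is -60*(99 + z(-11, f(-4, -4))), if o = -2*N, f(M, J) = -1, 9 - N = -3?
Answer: -3360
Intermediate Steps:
N = 12 (N = 9 - 1*(-3) = 9 + 3 = 12)
o = -24 (o = -2*12 = -24)
z(Q, x) = -43 (z(Q, x) = 2 - (-2*(-24) - 3) = 2 - (48 - 3) = 2 - 1*45 = 2 - 45 = -43)
-60*(99 + z(-11, f(-4, -4))) = -60*(99 - 43) = -60*56 = -3360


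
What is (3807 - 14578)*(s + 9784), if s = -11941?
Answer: 23233047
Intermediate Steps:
(3807 - 14578)*(s + 9784) = (3807 - 14578)*(-11941 + 9784) = -10771*(-2157) = 23233047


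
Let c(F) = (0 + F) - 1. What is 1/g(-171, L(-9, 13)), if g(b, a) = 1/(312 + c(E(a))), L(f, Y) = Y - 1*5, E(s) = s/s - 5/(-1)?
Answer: 317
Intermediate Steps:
E(s) = 6 (E(s) = 1 - 5*(-1) = 1 + 5 = 6)
L(f, Y) = -5 + Y (L(f, Y) = Y - 5 = -5 + Y)
c(F) = -1 + F (c(F) = F - 1 = -1 + F)
g(b, a) = 1/317 (g(b, a) = 1/(312 + (-1 + 6)) = 1/(312 + 5) = 1/317)
1/g(-171, L(-9, 13)) = 1/(1/317) = 317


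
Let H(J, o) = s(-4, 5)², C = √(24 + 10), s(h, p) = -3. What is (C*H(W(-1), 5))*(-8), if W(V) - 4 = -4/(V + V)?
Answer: -72*√34 ≈ -419.83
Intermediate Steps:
W(V) = 4 - 2/V (W(V) = 4 - 4/(V + V) = 4 - 4*1/(2*V) = 4 - 2/V)
C = √34 ≈ 5.8309
H(J, o) = 9 (H(J, o) = (-3)² = 9)
(C*H(W(-1), 5))*(-8) = (√34*9)*(-8) = (9*√34)*(-8) = -72*√34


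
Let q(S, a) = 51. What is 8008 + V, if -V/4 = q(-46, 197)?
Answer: 7804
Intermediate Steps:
V = -204 (V = -4*51 = -204)
8008 + V = 8008 - 204 = 7804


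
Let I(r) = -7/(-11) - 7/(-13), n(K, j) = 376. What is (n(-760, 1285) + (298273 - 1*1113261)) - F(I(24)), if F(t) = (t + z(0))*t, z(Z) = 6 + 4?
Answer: -16658269252/20449 ≈ -8.1463e+5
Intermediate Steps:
I(r) = 168/143 (I(r) = -7*(-1/11) - 7*(-1/13) = 7/11 + 7/13 = 168/143)
z(Z) = 10
F(t) = t*(10 + t) (F(t) = (t + 10)*t = (10 + t)*t = t*(10 + t))
(n(-760, 1285) + (298273 - 1*1113261)) - F(I(24)) = (376 + (298273 - 1*1113261)) - 168*(10 + 168/143)/143 = (376 + (298273 - 1113261)) - 168*1598/(143*143) = (376 - 814988) - 1*268464/20449 = -814612 - 268464/20449 = -16658269252/20449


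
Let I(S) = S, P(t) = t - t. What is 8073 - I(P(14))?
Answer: 8073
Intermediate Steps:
P(t) = 0
8073 - I(P(14)) = 8073 - 1*0 = 8073 + 0 = 8073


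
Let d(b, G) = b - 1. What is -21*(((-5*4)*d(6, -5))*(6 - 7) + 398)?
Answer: -10458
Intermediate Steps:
d(b, G) = -1 + b
-21*(((-5*4)*d(6, -5))*(6 - 7) + 398) = -21*(((-5*4)*(-1 + 6))*(6 - 7) + 398) = -21*(-20*5*(-1) + 398) = -21*(-100*(-1) + 398) = -21*(100 + 398) = -21*498 = -10458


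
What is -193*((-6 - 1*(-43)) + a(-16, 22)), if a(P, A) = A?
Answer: -11387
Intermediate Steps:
-193*((-6 - 1*(-43)) + a(-16, 22)) = -193*((-6 - 1*(-43)) + 22) = -193*((-6 + 43) + 22) = -193*(37 + 22) = -193*59 = -11387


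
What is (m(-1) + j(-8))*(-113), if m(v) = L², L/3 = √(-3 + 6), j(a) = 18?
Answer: -5085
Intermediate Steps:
L = 3*√3 (L = 3*√(-3 + 6) = 3*√3 ≈ 5.1962)
m(v) = 27 (m(v) = (3*√3)² = 27)
(m(-1) + j(-8))*(-113) = (27 + 18)*(-113) = 45*(-113) = -5085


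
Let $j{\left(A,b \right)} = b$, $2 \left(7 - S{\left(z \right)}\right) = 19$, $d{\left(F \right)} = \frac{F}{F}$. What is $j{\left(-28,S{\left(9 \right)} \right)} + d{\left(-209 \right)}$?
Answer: $- \frac{3}{2} \approx -1.5$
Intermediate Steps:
$d{\left(F \right)} = 1$
$S{\left(z \right)} = - \frac{5}{2}$ ($S{\left(z \right)} = 7 - \frac{19}{2} = - \frac{5}{2}$)
$j{\left(-28,S{\left(9 \right)} \right)} + d{\left(-209 \right)} = - \frac{5}{2} + 1 = - \frac{3}{2}$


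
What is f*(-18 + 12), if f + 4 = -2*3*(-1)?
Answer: -12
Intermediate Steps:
f = 2 (f = -4 - 2*3*(-1) = -4 - 6*(-1) = -4 + 6 = 2)
f*(-18 + 12) = 2*(-18 + 12) = 2*(-6) = -12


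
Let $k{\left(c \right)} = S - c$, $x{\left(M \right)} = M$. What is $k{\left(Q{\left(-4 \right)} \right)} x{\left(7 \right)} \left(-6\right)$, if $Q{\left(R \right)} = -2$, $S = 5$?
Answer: $-294$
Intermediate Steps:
$k{\left(c \right)} = 5 - c$
$k{\left(Q{\left(-4 \right)} \right)} x{\left(7 \right)} \left(-6\right) = \left(5 - -2\right) 7 \left(-6\right) = \left(5 + 2\right) 7 \left(-6\right) = 7 \cdot 7 \left(-6\right) = 49 \left(-6\right) = -294$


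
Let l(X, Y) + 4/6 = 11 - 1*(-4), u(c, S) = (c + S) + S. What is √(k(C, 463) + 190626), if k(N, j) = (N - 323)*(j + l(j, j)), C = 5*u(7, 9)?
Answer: √96114 ≈ 310.02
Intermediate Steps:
u(c, S) = c + 2*S (u(c, S) = (S + c) + S = c + 2*S)
C = 125 (C = 5*(7 + 2*9) = 5*(7 + 18) = 5*25 = 125)
l(X, Y) = 43/3 (l(X, Y) = -⅔ + (11 - 1*(-4)) = -⅔ + (11 + 4) = -⅔ + 15 = 43/3)
k(N, j) = (-323 + N)*(43/3 + j) (k(N, j) = (N - 323)*(j + 43/3) = (-323 + N)*(43/3 + j))
√(k(C, 463) + 190626) = √((-13889/3 - 323*463 + (43/3)*125 + 125*463) + 190626) = √((-13889/3 - 149549 + 5375/3 + 57875) + 190626) = √(-94512 + 190626) = √96114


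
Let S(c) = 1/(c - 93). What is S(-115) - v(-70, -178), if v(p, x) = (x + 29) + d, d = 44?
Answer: 21839/208 ≈ 105.00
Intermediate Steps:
S(c) = 1/(-93 + c)
v(p, x) = 73 + x (v(p, x) = (x + 29) + 44 = (29 + x) + 44 = 73 + x)
S(-115) - v(-70, -178) = 1/(-93 - 115) - (73 - 178) = 1/(-208) - 1*(-105) = -1/208 + 105 = 21839/208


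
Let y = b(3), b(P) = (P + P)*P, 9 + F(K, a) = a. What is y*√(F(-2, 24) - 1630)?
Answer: 18*I*√1615 ≈ 723.37*I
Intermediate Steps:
F(K, a) = -9 + a
b(P) = 2*P² (b(P) = (2*P)*P = 2*P²)
y = 18 (y = 2*3² = 2*9 = 18)
y*√(F(-2, 24) - 1630) = 18*√((-9 + 24) - 1630) = 18*√(15 - 1630) = 18*√(-1615) = 18*(I*√1615) = 18*I*√1615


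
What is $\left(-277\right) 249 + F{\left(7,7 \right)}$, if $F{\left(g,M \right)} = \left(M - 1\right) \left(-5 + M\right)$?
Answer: $-68961$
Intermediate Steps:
$F{\left(g,M \right)} = \left(-1 + M\right) \left(-5 + M\right)$ ($F{\left(g,M \right)} = \left(M - 1\right) \left(-5 + M\right) = \left(-1 + M\right) \left(-5 + M\right)$)
$\left(-277\right) 249 + F{\left(7,7 \right)} = \left(-277\right) 249 + \left(5 + 7^{2} - 42\right) = -68973 + \left(5 + 49 - 42\right) = -68973 + 12 = -68961$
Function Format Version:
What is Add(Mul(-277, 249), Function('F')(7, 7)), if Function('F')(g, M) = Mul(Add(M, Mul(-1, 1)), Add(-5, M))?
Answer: -68961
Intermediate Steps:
Function('F')(g, M) = Mul(Add(-1, M), Add(-5, M)) (Function('F')(g, M) = Mul(Add(M, -1), Add(-5, M)) = Mul(Add(-1, M), Add(-5, M)))
Add(Mul(-277, 249), Function('F')(7, 7)) = Add(Mul(-277, 249), Add(5, Pow(7, 2), Mul(-6, 7))) = Add(-68973, Add(5, 49, -42)) = Add(-68973, 12) = -68961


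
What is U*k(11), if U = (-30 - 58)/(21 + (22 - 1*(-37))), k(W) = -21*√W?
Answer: 231*√11/10 ≈ 76.614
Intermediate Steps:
U = -11/10 (U = -88/(21 + (22 + 37)) = -88/(21 + 59) = -88/80 = -88*1/80 = -11/10 ≈ -1.1000)
U*k(11) = -(-231)*√11/10 = 231*√11/10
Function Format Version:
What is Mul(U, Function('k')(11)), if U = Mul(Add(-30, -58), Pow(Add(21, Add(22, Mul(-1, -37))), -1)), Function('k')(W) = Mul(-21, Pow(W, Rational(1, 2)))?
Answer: Mul(Rational(231, 10), Pow(11, Rational(1, 2))) ≈ 76.614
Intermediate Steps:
U = Rational(-11, 10) (U = Mul(-88, Pow(Add(21, Add(22, 37)), -1)) = Mul(-88, Pow(Add(21, 59), -1)) = Mul(-88, Pow(80, -1)) = Mul(-88, Rational(1, 80)) = Rational(-11, 10) ≈ -1.1000)
Mul(U, Function('k')(11)) = Mul(Rational(-11, 10), Mul(-21, Pow(11, Rational(1, 2)))) = Mul(Rational(231, 10), Pow(11, Rational(1, 2)))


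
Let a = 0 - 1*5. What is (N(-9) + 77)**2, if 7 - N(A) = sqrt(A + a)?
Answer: (84 - I*sqrt(14))**2 ≈ 7042.0 - 628.6*I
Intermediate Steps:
a = -5 (a = 0 - 5 = -5)
N(A) = 7 - sqrt(-5 + A) (N(A) = 7 - sqrt(A - 5) = 7 - sqrt(-5 + A))
(N(-9) + 77)**2 = ((7 - sqrt(-5 - 9)) + 77)**2 = ((7 - sqrt(-14)) + 77)**2 = ((7 - I*sqrt(14)) + 77)**2 = (84 - I*sqrt(14))**2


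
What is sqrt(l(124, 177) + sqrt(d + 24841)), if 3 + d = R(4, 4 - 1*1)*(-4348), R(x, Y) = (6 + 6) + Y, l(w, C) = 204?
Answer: sqrt(204 + I*sqrt(40382)) ≈ 15.658 + 6.4169*I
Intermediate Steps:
R(x, Y) = 12 + Y
d = -65223 (d = -3 + (12 + (4 - 1*1))*(-4348) = -3 + (12 + (4 - 1))*(-4348) = -3 + (12 + 3)*(-4348) = -3 + 15*(-4348) = -3 - 65220 = -65223)
sqrt(l(124, 177) + sqrt(d + 24841)) = sqrt(204 + sqrt(-65223 + 24841)) = sqrt(204 + sqrt(-40382)) = sqrt(204 + I*sqrt(40382))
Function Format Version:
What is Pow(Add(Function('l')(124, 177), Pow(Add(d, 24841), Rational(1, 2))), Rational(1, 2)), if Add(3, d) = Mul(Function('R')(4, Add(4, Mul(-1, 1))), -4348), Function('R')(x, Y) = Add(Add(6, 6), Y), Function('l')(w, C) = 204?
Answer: Pow(Add(204, Mul(I, Pow(40382, Rational(1, 2)))), Rational(1, 2)) ≈ Add(15.658, Mul(6.4169, I))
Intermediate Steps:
Function('R')(x, Y) = Add(12, Y)
d = -65223 (d = Add(-3, Mul(Add(12, Add(4, Mul(-1, 1))), -4348)) = Add(-3, Mul(Add(12, Add(4, -1)), -4348)) = Add(-3, Mul(Add(12, 3), -4348)) = Add(-3, Mul(15, -4348)) = Add(-3, -65220) = -65223)
Pow(Add(Function('l')(124, 177), Pow(Add(d, 24841), Rational(1, 2))), Rational(1, 2)) = Pow(Add(204, Pow(Add(-65223, 24841), Rational(1, 2))), Rational(1, 2)) = Pow(Add(204, Pow(-40382, Rational(1, 2))), Rational(1, 2)) = Pow(Add(204, Mul(I, Pow(40382, Rational(1, 2)))), Rational(1, 2))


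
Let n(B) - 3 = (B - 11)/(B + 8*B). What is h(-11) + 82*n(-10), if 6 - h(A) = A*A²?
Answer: 24032/15 ≈ 1602.1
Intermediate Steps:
n(B) = 3 + (-11 + B)/(9*B) (n(B) = 3 + (B - 11)/(B + 8*B) = 3 + (-11 + B)/((9*B)) = 3 + (-11 + B)*(1/(9*B)) = 3 + (-11 + B)/(9*B))
h(A) = 6 - A³ (h(A) = 6 - A*A² = 6 - A³)
h(-11) + 82*n(-10) = (6 - 1*(-11)³) + 82*((⅑)*(-11 + 28*(-10))/(-10)) = (6 - 1*(-1331)) + 82*((⅑)*(-⅒)*(-11 - 280)) = (6 + 1331) + 82*((⅑)*(-⅒)*(-291)) = 1337 + 82*(97/30) = 1337 + 3977/15 = 24032/15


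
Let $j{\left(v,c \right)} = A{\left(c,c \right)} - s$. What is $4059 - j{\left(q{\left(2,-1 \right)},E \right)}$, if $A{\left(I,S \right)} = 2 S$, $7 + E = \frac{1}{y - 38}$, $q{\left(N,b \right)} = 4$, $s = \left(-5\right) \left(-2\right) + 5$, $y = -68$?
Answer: $\frac{216665}{53} \approx 4088.0$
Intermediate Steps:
$s = 15$ ($s = 10 + 5 = 15$)
$E = - \frac{743}{106}$ ($E = -7 + \frac{1}{-68 - 38} = -7 + \frac{1}{-106} = -7 - \frac{1}{106} = - \frac{743}{106} \approx -7.0094$)
$j{\left(v,c \right)} = -15 + 2 c$ ($j{\left(v,c \right)} = 2 c - 15 = -15 + 2 c$)
$4059 - j{\left(q{\left(2,-1 \right)},E \right)} = 4059 - \left(-15 + 2 \left(- \frac{743}{106}\right)\right) = 4059 - \left(-15 - \frac{743}{53}\right) = 4059 - - \frac{1538}{53} = 4059 + \frac{1538}{53} = \frac{216665}{53}$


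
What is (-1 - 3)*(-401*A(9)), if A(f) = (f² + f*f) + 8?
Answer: 272680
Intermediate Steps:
A(f) = 8 + 2*f² (A(f) = (f² + f²) + 8 = 2*f² + 8 = 8 + 2*f²)
(-1 - 3)*(-401*A(9)) = (-1 - 3)*(-401*(8 + 2*9²)) = -(-1604)*(8 + 2*81) = -(-1604)*(8 + 162) = -(-1604)*170 = -4*(-68170) = 272680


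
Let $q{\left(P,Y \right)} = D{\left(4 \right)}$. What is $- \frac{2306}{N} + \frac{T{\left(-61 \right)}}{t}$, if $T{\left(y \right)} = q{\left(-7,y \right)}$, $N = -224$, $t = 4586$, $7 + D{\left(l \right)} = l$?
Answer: $\frac{2643661}{256816} \approx 10.294$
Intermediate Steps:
$D{\left(l \right)} = -7 + l$
$q{\left(P,Y \right)} = -3$ ($q{\left(P,Y \right)} = -7 + 4 = -3$)
$T{\left(y \right)} = -3$
$- \frac{2306}{N} + \frac{T{\left(-61 \right)}}{t} = - \frac{2306}{-224} - \frac{3}{4586} = \left(-2306\right) \left(- \frac{1}{224}\right) - \frac{3}{4586} = \frac{1153}{112} - \frac{3}{4586} = \frac{2643661}{256816}$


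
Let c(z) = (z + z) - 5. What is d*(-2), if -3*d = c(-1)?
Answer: -14/3 ≈ -4.6667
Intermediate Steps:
c(z) = -5 + 2*z (c(z) = 2*z - 5 = -5 + 2*z)
d = 7/3 (d = -(-5 + 2*(-1))/3 = -(-5 - 2)/3 = -⅓*(-7) = 7/3 ≈ 2.3333)
d*(-2) = (7/3)*(-2) = -14/3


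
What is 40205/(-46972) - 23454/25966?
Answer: -1072822159/609837476 ≈ -1.7592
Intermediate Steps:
40205/(-46972) - 23454/25966 = 40205*(-1/46972) - 23454*1/25966 = -40205/46972 - 11727/12983 = -1072822159/609837476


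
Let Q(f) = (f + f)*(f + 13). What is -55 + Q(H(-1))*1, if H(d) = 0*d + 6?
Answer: 173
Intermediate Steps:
H(d) = 6 (H(d) = 0 + 6 = 6)
Q(f) = 2*f*(13 + f) (Q(f) = (2*f)*(13 + f) = 2*f*(13 + f))
-55 + Q(H(-1))*1 = -55 + (2*6*(13 + 6))*1 = -55 + (2*6*19)*1 = -55 + 228*1 = -55 + 228 = 173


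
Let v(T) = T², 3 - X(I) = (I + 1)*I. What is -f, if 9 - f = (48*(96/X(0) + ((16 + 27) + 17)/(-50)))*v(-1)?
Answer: 7347/5 ≈ 1469.4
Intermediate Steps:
X(I) = 3 - I*(1 + I) (X(I) = 3 - (I + 1)*I = 3 - (1 + I)*I = 3 - I*(1 + I))
f = -7347/5 (f = 9 - 48*(96/(3 - 1*0 - 1*0²) + ((16 + 27) + 17)/(-50))*(-1)² = 9 - 48*(96/(3 + 0 - 1*0) + (43 + 17)*(-1/50)) = 9 - 48*(96/(3 + 0 + 0) + 60*(-1/50)) = 9 - 48*(96/3 - 6/5) = 9 - 48*(96*(⅓) - 6/5) = 9 - 48*(32 - 6/5) = 9 - 48*(154/5) = 9 - 7392/5 = -7347/5 ≈ -1469.4)
-f = -1*(-7347/5) = 7347/5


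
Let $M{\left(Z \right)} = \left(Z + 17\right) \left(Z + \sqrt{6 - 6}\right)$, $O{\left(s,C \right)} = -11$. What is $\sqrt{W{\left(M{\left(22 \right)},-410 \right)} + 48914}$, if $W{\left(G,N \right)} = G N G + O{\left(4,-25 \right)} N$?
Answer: $6 i \sqrt{8382606} \approx 17372.0 i$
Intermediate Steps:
$M{\left(Z \right)} = Z \left(17 + Z\right)$ ($M{\left(Z \right)} = \left(17 + Z\right) \left(Z + \sqrt{0}\right) = \left(17 + Z\right) \left(Z + 0\right) = \left(17 + Z\right) Z = Z \left(17 + Z\right)$)
$W{\left(G,N \right)} = - 11 N + N G^{2}$ ($W{\left(G,N \right)} = G N G - 11 N = N G^{2} - 11 N = - 11 N + N G^{2}$)
$\sqrt{W{\left(M{\left(22 \right)},-410 \right)} + 48914} = \sqrt{- 410 \left(-11 + \left(22 \left(17 + 22\right)\right)^{2}\right) + 48914} = \sqrt{- 410 \left(-11 + \left(22 \cdot 39\right)^{2}\right) + 48914} = \sqrt{- 410 \left(-11 + 858^{2}\right) + 48914} = \sqrt{- 410 \left(-11 + 736164\right) + 48914} = \sqrt{\left(-410\right) 736153 + 48914} = \sqrt{-301822730 + 48914} = \sqrt{-301773816} = 6 i \sqrt{8382606}$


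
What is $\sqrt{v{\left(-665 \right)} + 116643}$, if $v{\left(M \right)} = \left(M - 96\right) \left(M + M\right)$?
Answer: $\sqrt{1128773} \approx 1062.4$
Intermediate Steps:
$v{\left(M \right)} = 2 M \left(-96 + M\right)$ ($v{\left(M \right)} = \left(-96 + M\right) 2 M = 2 M \left(-96 + M\right)$)
$\sqrt{v{\left(-665 \right)} + 116643} = \sqrt{2 \left(-665\right) \left(-96 - 665\right) + 116643} = \sqrt{2 \left(-665\right) \left(-761\right) + 116643} = \sqrt{1012130 + 116643} = \sqrt{1128773}$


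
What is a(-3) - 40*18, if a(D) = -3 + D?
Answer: -726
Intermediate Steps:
a(-3) - 40*18 = (-3 - 3) - 40*18 = -6 - 720 = -726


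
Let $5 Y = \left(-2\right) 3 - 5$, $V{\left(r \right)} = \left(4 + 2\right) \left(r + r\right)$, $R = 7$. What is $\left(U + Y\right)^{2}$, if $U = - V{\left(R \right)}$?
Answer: $\frac{185761}{25} \approx 7430.4$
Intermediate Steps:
$V{\left(r \right)} = 12 r$ ($V{\left(r \right)} = 6 \cdot 2 r = 12 r$)
$Y = - \frac{11}{5}$ ($Y = \frac{\left(-2\right) 3 - 5}{5} = \frac{-6 - 5}{5} = \frac{1}{5} \left(-11\right) = - \frac{11}{5} \approx -2.2$)
$U = -84$ ($U = - 12 \cdot 7 = \left(-1\right) 84 = -84$)
$\left(U + Y\right)^{2} = \left(-84 - \frac{11}{5}\right)^{2} = \left(- \frac{431}{5}\right)^{2} = \frac{185761}{25}$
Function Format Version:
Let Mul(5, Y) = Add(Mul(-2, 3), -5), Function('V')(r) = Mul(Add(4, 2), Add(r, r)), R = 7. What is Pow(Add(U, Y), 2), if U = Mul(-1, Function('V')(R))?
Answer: Rational(185761, 25) ≈ 7430.4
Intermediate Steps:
Function('V')(r) = Mul(12, r) (Function('V')(r) = Mul(6, Mul(2, r)) = Mul(12, r))
Y = Rational(-11, 5) (Y = Mul(Rational(1, 5), Add(Mul(-2, 3), -5)) = Mul(Rational(1, 5), Add(-6, -5)) = Mul(Rational(1, 5), -11) = Rational(-11, 5) ≈ -2.2000)
U = -84 (U = Mul(-1, Mul(12, 7)) = Mul(-1, 84) = -84)
Pow(Add(U, Y), 2) = Pow(Add(-84, Rational(-11, 5)), 2) = Pow(Rational(-431, 5), 2) = Rational(185761, 25)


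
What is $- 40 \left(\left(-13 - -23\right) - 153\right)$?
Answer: $5720$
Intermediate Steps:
$- 40 \left(\left(-13 - -23\right) - 153\right) = - 40 \left(\left(-13 + 23\right) - 153\right) = - 40 \left(10 - 153\right) = \left(-40\right) \left(-143\right) = 5720$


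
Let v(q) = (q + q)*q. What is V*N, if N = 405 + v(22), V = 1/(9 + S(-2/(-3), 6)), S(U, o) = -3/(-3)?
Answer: 1373/10 ≈ 137.30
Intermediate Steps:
S(U, o) = 1 (S(U, o) = -3*(-1/3) = 1)
v(q) = 2*q**2 (v(q) = (2*q)*q = 2*q**2)
V = 1/10 (V = 1/(9 + 1) = 1/10 ≈ 0.10000)
N = 1373 (N = 405 + 2*22**2 = 405 + 2*484 = 405 + 968 = 1373)
V*N = (1/10)*1373 = 1373/10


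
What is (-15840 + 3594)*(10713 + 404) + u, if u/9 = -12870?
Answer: -136254612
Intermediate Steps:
u = -115830 (u = 9*(-12870) = -115830)
(-15840 + 3594)*(10713 + 404) + u = (-15840 + 3594)*(10713 + 404) - 115830 = -12246*11117 - 115830 = -136138782 - 115830 = -136254612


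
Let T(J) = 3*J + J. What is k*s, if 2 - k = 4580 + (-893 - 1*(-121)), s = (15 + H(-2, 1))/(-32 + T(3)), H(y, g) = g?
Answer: 15224/5 ≈ 3044.8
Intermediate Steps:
T(J) = 4*J
s = -⅘ (s = (15 + 1)/(-32 + 4*3) = 16/(-32 + 12) = 16/(-20) = 16*(-1/20) = -⅘ ≈ -0.80000)
k = -3806 (k = 2 - (4580 + (-893 - 1*(-121))) = 2 - (4580 + (-893 + 121)) = 2 - (4580 - 772) = 2 - 1*3808 = 2 - 3808 = -3806)
k*s = -3806*(-⅘) = 15224/5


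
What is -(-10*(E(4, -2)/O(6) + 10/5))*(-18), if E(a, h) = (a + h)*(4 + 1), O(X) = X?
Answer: -660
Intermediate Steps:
E(a, h) = 5*a + 5*h (E(a, h) = (a + h)*5 = 5*a + 5*h)
-(-10*(E(4, -2)/O(6) + 10/5))*(-18) = -(-10*((5*4 + 5*(-2))/6 + 10/5))*(-18) = -(-10*((20 - 10)*(⅙) + 10*(⅕)))*(-18) = -(-10*(10*(⅙) + 2))*(-18) = -(-10*(5/3 + 2))*(-18) = -(-10*11/3)*(-18) = -(-110)*(-18)/3 = -1*660 = -660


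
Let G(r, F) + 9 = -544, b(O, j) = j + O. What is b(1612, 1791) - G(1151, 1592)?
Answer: 3956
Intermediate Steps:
b(O, j) = O + j
G(r, F) = -553 (G(r, F) = -9 - 544 = -553)
b(1612, 1791) - G(1151, 1592) = (1612 + 1791) - 1*(-553) = 3403 + 553 = 3956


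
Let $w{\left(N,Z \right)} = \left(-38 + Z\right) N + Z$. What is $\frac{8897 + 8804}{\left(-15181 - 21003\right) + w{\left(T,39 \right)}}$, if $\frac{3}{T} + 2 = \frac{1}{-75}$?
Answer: $- \frac{2672851}{5458120} \approx -0.4897$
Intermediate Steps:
$T = - \frac{225}{151}$ ($T = \frac{3}{-2 + \frac{1}{-75}} = \frac{3}{-2 - \frac{1}{75}} = \frac{3}{- \frac{151}{75}} = 3 \left(- \frac{75}{151}\right) = - \frac{225}{151} \approx -1.4901$)
$w{\left(N,Z \right)} = Z + N \left(-38 + Z\right)$ ($w{\left(N,Z \right)} = N \left(-38 + Z\right) + Z = Z + N \left(-38 + Z\right)$)
$\frac{8897 + 8804}{\left(-15181 - 21003\right) + w{\left(T,39 \right)}} = \frac{8897 + 8804}{\left(-15181 - 21003\right) - - \frac{5664}{151}} = \frac{17701}{\left(-15181 - 21003\right) + \left(39 + \frac{8550}{151} - \frac{8775}{151}\right)} = \frac{17701}{-36184 + \frac{5664}{151}} = \frac{17701}{- \frac{5458120}{151}} = 17701 \left(- \frac{151}{5458120}\right) = - \frac{2672851}{5458120}$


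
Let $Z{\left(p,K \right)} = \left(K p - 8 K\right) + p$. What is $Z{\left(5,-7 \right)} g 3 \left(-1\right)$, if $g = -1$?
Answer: $78$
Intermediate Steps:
$Z{\left(p,K \right)} = p - 8 K + K p$ ($Z{\left(p,K \right)} = \left(- 8 K + K p\right) + p = p - 8 K + K p$)
$Z{\left(5,-7 \right)} g 3 \left(-1\right) = \left(5 - -56 - 35\right) \left(-1\right) 3 \left(-1\right) = \left(5 + 56 - 35\right) \left(\left(-3\right) \left(-1\right)\right) = 26 \cdot 3 = 78$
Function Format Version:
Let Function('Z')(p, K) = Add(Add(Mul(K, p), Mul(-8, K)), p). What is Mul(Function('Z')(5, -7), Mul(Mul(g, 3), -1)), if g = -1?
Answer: 78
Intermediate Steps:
Function('Z')(p, K) = Add(p, Mul(-8, K), Mul(K, p)) (Function('Z')(p, K) = Add(Add(Mul(-8, K), Mul(K, p)), p) = Add(p, Mul(-8, K), Mul(K, p)))
Mul(Function('Z')(5, -7), Mul(Mul(g, 3), -1)) = Mul(Add(5, Mul(-8, -7), Mul(-7, 5)), Mul(Mul(-1, 3), -1)) = Mul(Add(5, 56, -35), Mul(-3, -1)) = Mul(26, 3) = 78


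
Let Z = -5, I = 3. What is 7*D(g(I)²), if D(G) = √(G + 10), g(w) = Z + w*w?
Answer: 7*√26 ≈ 35.693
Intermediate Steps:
g(w) = -5 + w² (g(w) = -5 + w*w = -5 + w²)
D(G) = √(10 + G)
7*D(g(I)²) = 7*√(10 + (-5 + 3²)²) = 7*√(10 + (-5 + 9)²) = 7*√(10 + 4²) = 7*√(10 + 16) = 7*√26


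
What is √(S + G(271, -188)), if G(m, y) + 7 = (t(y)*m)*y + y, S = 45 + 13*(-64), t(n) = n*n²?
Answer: 3*√37614749786 ≈ 5.8184e+5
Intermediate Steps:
t(n) = n³
S = -787 (S = 45 - 832 = -787)
G(m, y) = -7 + y + m*y⁴ (G(m, y) = -7 + ((y³*m)*y + y) = -7 + ((m*y³)*y + y) = -7 + (m*y⁴ + y) = -7 + (y + m*y⁴) = -7 + y + m*y⁴)
√(S + G(271, -188)) = √(-787 + (-7 - 188 + 271*(-188)⁴)) = √(-787 + (-7 - 188 + 271*1249198336)) = √(-787 + (-7 - 188 + 338532749056)) = √(-787 + 338532748861) = √338532748074 = 3*√37614749786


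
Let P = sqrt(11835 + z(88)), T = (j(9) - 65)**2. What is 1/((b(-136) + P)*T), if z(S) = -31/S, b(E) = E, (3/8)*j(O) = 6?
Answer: -11968/1407463799 - 2*sqrt(22911878)/1407463799 ≈ -1.5305e-5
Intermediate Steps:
j(O) = 16 (j(O) = (8/3)*6 = 16)
T = 2401 (T = (16 - 65)**2 = (-49)**2 = 2401)
P = sqrt(22911878)/44 (P = sqrt(11835 - 31/88) = sqrt(1041449/88) = sqrt(22911878)/44 ≈ 108.79)
1/((b(-136) + P)*T) = 1/(-136 + sqrt(22911878)/44*2401) = (1/2401)/(-136 + sqrt(22911878)/44) = 1/(2401*(-136 + sqrt(22911878)/44))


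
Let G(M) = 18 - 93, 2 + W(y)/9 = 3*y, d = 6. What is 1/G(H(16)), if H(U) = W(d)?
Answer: -1/75 ≈ -0.013333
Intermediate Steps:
W(y) = -18 + 27*y (W(y) = -18 + 9*(3*y) = -18 + 27*y)
H(U) = 144 (H(U) = -18 + 27*6 = -18 + 162 = 144)
G(M) = -75
1/G(H(16)) = 1/(-75) = -1/75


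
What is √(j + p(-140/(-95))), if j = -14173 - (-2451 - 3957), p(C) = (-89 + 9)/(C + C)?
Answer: I*√381815/7 ≈ 88.273*I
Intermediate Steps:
p(C) = -40/C (p(C) = -80*1/(2*C) = -40/C)
j = -7765 (j = -14173 - 1*(-6408) = -14173 + 6408 = -7765)
√(j + p(-140/(-95))) = √(-7765 - 40/((-140/(-95)))) = √(-7765 - 40/((-140*(-1/95)))) = √(-7765 - 40/28/19) = √(-7765 - 40*19/28) = √(-7765 - 190/7) = √(-54545/7) = I*√381815/7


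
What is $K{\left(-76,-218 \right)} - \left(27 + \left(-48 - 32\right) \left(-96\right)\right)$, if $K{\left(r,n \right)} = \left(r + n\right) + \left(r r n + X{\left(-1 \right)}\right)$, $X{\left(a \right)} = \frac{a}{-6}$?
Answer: $- \frac{7603013}{6} \approx -1.2672 \cdot 10^{6}$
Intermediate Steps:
$X{\left(a \right)} = - \frac{a}{6}$ ($X{\left(a \right)} = a \left(- \frac{1}{6}\right) = - \frac{a}{6}$)
$K{\left(r,n \right)} = \frac{1}{6} + n + r + n r^{2}$ ($K{\left(r,n \right)} = \left(r + n\right) + \left(r r n - - \frac{1}{6}\right) = \left(n + r\right) + \left(r^{2} n + \frac{1}{6}\right) = \left(n + r\right) + \left(n r^{2} + \frac{1}{6}\right) = \left(n + r\right) + \left(\frac{1}{6} + n r^{2}\right) = \frac{1}{6} + n + r + n r^{2}$)
$K{\left(-76,-218 \right)} - \left(27 + \left(-48 - 32\right) \left(-96\right)\right) = \left(\frac{1}{6} - 218 - 76 - 218 \left(-76\right)^{2}\right) - \left(27 + \left(-48 - 32\right) \left(-96\right)\right) = \left(\frac{1}{6} - 218 - 76 - 1259168\right) - \left(27 - -7680\right) = \left(\frac{1}{6} - 218 - 76 - 1259168\right) - \left(27 + 7680\right) = - \frac{7556771}{6} - 7707 = - \frac{7603013}{6}$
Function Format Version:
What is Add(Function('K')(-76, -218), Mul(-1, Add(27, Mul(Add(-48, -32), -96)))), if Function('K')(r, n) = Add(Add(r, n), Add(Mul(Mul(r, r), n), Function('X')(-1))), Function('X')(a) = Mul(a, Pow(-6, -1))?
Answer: Rational(-7603013, 6) ≈ -1.2672e+6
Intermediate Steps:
Function('X')(a) = Mul(Rational(-1, 6), a) (Function('X')(a) = Mul(a, Rational(-1, 6)) = Mul(Rational(-1, 6), a))
Function('K')(r, n) = Add(Rational(1, 6), n, r, Mul(n, Pow(r, 2))) (Function('K')(r, n) = Add(Add(r, n), Add(Mul(Mul(r, r), n), Mul(Rational(-1, 6), -1))) = Add(Add(n, r), Add(Mul(Pow(r, 2), n), Rational(1, 6))) = Add(Add(n, r), Add(Mul(n, Pow(r, 2)), Rational(1, 6))) = Add(Add(n, r), Add(Rational(1, 6), Mul(n, Pow(r, 2)))) = Add(Rational(1, 6), n, r, Mul(n, Pow(r, 2))))
Add(Function('K')(-76, -218), Mul(-1, Add(27, Mul(Add(-48, -32), -96)))) = Add(Add(Rational(1, 6), -218, -76, Mul(-218, Pow(-76, 2))), Mul(-1, Add(27, Mul(Add(-48, -32), -96)))) = Add(Add(Rational(1, 6), -218, -76, Mul(-218, 5776)), Mul(-1, Add(27, Mul(-80, -96)))) = Add(Add(Rational(1, 6), -218, -76, -1259168), Mul(-1, Add(27, 7680))) = Add(Rational(-7556771, 6), Mul(-1, 7707)) = Add(Rational(-7556771, 6), -7707) = Rational(-7603013, 6)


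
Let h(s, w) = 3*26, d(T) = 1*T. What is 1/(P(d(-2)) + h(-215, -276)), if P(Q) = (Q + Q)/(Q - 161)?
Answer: 163/12718 ≈ 0.012816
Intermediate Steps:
d(T) = T
P(Q) = 2*Q/(-161 + Q) (P(Q) = (2*Q)/(-161 + Q) = 2*Q/(-161 + Q))
h(s, w) = 78
1/(P(d(-2)) + h(-215, -276)) = 1/(2*(-2)/(-161 - 2) + 78) = 1/(2*(-2)/(-163) + 78) = 1/(2*(-2)*(-1/163) + 78) = 1/(4/163 + 78) = 1/(12718/163) = 163/12718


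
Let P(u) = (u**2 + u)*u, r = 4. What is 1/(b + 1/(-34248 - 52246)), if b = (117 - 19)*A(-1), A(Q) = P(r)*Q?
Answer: -86494/678112961 ≈ -0.00012755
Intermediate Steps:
P(u) = u*(u + u**2) (P(u) = (u + u**2)*u = u*(u + u**2))
A(Q) = 80*Q (A(Q) = (4**2*(1 + 4))*Q = (16*5)*Q = 80*Q)
b = -7840 (b = (117 - 19)*(80*(-1)) = 98*(-80) = -7840)
1/(b + 1/(-34248 - 52246)) = 1/(-7840 + 1/(-34248 - 52246)) = 1/(-7840 + 1/(-86494)) = 1/(-7840 - 1/86494) = 1/(-678112961/86494) = -86494/678112961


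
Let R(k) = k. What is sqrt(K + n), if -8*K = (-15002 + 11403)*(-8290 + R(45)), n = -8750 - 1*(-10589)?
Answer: I*sqrt(59318086)/4 ≈ 1925.5*I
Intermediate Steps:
n = 1839 (n = -8750 + 10589 = 1839)
K = -29673755/8 (K = -(-15002 + 11403)*(-8290 + 45)/8 = -(-3599)*(-8245)/8 = -1/8*29673755 = -29673755/8 ≈ -3.7092e+6)
sqrt(K + n) = sqrt(-29673755/8 + 1839) = sqrt(-29659043/8) = I*sqrt(59318086)/4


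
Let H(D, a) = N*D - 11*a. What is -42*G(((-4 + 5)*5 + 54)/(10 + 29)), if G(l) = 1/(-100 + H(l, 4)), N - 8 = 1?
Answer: 182/565 ≈ 0.32212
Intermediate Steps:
N = 9 (N = 8 + 1 = 9)
H(D, a) = -11*a + 9*D (H(D, a) = 9*D - 11*a = -11*a + 9*D)
G(l) = 1/(-144 + 9*l) (G(l) = 1/(-100 + (-11*4 + 9*l)) = 1/(-100 + (-44 + 9*l)) = 1/(-144 + 9*l))
-42*G(((-4 + 5)*5 + 54)/(10 + 29)) = -14/(3*(-16 + ((-4 + 5)*5 + 54)/(10 + 29))) = -14/(3*(-16 + (1*5 + 54)/39)) = -14/(3*(-16 + (5 + 54)*(1/39))) = -14/(3*(-16 + 59*(1/39))) = -14/(3*(-16 + 59/39)) = -14/(3*(-565/39)) = -14*(-39)/(3*565) = -42*(-13/1695) = 182/565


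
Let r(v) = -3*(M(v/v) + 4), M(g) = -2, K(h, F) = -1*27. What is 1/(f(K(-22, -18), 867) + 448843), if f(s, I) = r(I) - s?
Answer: 1/448864 ≈ 2.2278e-6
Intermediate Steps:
K(h, F) = -27
r(v) = -6 (r(v) = -3*(-2 + 4) = -3*2 = -6)
f(s, I) = -6 - s
1/(f(K(-22, -18), 867) + 448843) = 1/((-6 - 1*(-27)) + 448843) = 1/((-6 + 27) + 448843) = 1/(21 + 448843) = 1/448864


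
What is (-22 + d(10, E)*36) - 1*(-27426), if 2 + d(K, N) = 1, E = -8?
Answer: 27368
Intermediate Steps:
d(K, N) = -1 (d(K, N) = -2 + 1 = -1)
(-22 + d(10, E)*36) - 1*(-27426) = (-22 - 1*36) - 1*(-27426) = (-22 - 36) + 27426 = -58 + 27426 = 27368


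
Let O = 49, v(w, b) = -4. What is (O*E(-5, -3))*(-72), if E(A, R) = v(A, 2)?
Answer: 14112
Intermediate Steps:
E(A, R) = -4
(O*E(-5, -3))*(-72) = (49*(-4))*(-72) = -196*(-72) = 14112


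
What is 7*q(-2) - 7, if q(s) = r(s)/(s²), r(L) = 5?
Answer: 7/4 ≈ 1.7500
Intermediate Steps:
q(s) = 5/s² (q(s) = 5/(s²) = 5/s²)
7*q(-2) - 7 = 7*(5/(-2)²) - 7 = 7*(5*(¼)) - 7 = 7*(5/4) - 7 = 35/4 - 7 = 7/4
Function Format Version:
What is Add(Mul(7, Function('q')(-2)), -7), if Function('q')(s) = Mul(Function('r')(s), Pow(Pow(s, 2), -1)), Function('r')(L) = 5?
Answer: Rational(7, 4) ≈ 1.7500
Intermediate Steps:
Function('q')(s) = Mul(5, Pow(s, -2)) (Function('q')(s) = Mul(5, Pow(Pow(s, 2), -1)) = Mul(5, Pow(s, -2)))
Add(Mul(7, Function('q')(-2)), -7) = Add(Mul(7, Mul(5, Pow(-2, -2))), -7) = Add(Mul(7, Mul(5, Rational(1, 4))), -7) = Add(Mul(7, Rational(5, 4)), -7) = Add(Rational(35, 4), -7) = Rational(7, 4)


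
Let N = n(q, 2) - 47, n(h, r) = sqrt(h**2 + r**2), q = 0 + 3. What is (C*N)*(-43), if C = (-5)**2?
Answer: 50525 - 1075*sqrt(13) ≈ 46649.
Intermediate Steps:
q = 3
C = 25
N = -47 + sqrt(13) (N = sqrt(3**2 + 2**2) - 47 = sqrt(9 + 4) - 47 = sqrt(13) - 47 = -47 + sqrt(13) ≈ -43.394)
(C*N)*(-43) = (25*(-47 + sqrt(13)))*(-43) = (-1175 + 25*sqrt(13))*(-43) = 50525 - 1075*sqrt(13)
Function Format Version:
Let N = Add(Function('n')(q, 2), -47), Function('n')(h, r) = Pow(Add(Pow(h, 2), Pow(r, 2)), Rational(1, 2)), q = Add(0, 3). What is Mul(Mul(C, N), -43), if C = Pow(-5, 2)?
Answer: Add(50525, Mul(-1075, Pow(13, Rational(1, 2)))) ≈ 46649.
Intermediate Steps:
q = 3
C = 25
N = Add(-47, Pow(13, Rational(1, 2))) (N = Add(Pow(Add(Pow(3, 2), Pow(2, 2)), Rational(1, 2)), -47) = Add(Pow(Add(9, 4), Rational(1, 2)), -47) = Add(Pow(13, Rational(1, 2)), -47) = Add(-47, Pow(13, Rational(1, 2))) ≈ -43.394)
Mul(Mul(C, N), -43) = Mul(Mul(25, Add(-47, Pow(13, Rational(1, 2)))), -43) = Mul(Add(-1175, Mul(25, Pow(13, Rational(1, 2)))), -43) = Add(50525, Mul(-1075, Pow(13, Rational(1, 2))))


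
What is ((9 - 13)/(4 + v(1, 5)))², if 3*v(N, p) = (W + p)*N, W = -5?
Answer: 1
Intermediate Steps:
v(N, p) = N*(-5 + p)/3 (v(N, p) = ((-5 + p)*N)/3 = (N*(-5 + p))/3 = N*(-5 + p)/3)
((9 - 13)/(4 + v(1, 5)))² = ((9 - 13)/(4 + (⅓)*1*(-5 + 5)))² = (-4/(4 + (⅓)*1*0))² = (-4/(4 + 0))² = (-4/4)² = (-4*¼)² = (-1)² = 1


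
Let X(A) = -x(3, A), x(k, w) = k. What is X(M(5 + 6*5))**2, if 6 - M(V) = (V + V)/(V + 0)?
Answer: 9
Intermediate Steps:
M(V) = 4 (M(V) = 6 - (V + V)/(V + 0) = 6 - 2*V/V = 6 - 1*2 = 6 - 2 = 4)
X(A) = -3 (X(A) = -1*3 = -3)
X(M(5 + 6*5))**2 = (-3)**2 = 9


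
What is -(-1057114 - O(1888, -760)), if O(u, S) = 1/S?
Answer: 803406639/760 ≈ 1.0571e+6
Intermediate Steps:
-(-1057114 - O(1888, -760)) = -(-1057114 - 1/(-760)) = -(-1057114 - 1*(-1/760)) = -(-1057114 + 1/760) = -1*(-803406639/760) = 803406639/760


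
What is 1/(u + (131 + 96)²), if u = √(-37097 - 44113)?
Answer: 51529/2655319051 - I*√81210/2655319051 ≈ 1.9406e-5 - 1.0732e-7*I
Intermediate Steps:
u = I*√81210 (u = √(-81210) = I*√81210 ≈ 284.97*I)
1/(u + (131 + 96)²) = 1/(I*√81210 + (131 + 96)²) = 1/(I*√81210 + 227²) = 1/(I*√81210 + 51529) = 1/(51529 + I*√81210)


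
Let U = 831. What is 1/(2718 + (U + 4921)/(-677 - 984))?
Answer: 1661/4508846 ≈ 0.00036839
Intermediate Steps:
1/(2718 + (U + 4921)/(-677 - 984)) = 1/(2718 + (831 + 4921)/(-677 - 984)) = 1/(2718 + 5752/(-1661)) = 1/(2718 + 5752*(-1/1661)) = 1/(2718 - 5752/1661) = 1/(4508846/1661) = 1661/4508846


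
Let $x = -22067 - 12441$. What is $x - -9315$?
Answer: $-25193$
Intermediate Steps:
$x = -34508$ ($x = -22067 - 12441 = -34508$)
$x - -9315 = -34508 - -9315 = -34508 + 9315 = -25193$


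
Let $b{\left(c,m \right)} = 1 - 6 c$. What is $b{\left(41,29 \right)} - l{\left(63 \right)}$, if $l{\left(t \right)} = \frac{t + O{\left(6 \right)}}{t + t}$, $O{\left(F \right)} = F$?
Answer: $- \frac{10313}{42} \approx -245.55$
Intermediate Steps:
$l{\left(t \right)} = \frac{6 + t}{2 t}$ ($l{\left(t \right)} = \frac{t + 6}{t + t} = \frac{6 + t}{2 t}$)
$b{\left(41,29 \right)} - l{\left(63 \right)} = \left(1 - 246\right) - \frac{6 + 63}{2 \cdot 63} = \left(1 - 246\right) - \frac{1}{2} \cdot \frac{1}{63} \cdot 69 = -245 - \frac{23}{42} = - \frac{10313}{42}$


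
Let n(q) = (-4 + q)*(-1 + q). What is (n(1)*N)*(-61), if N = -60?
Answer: 0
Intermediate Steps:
n(q) = (-1 + q)*(-4 + q)
(n(1)*N)*(-61) = ((4 + 1² - 5*1)*(-60))*(-61) = ((4 + 1 - 5)*(-60))*(-61) = (0*(-60))*(-61) = 0*(-61) = 0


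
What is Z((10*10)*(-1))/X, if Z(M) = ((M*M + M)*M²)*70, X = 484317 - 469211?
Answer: 495000000/1079 ≈ 4.5876e+5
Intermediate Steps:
X = 15106
Z(M) = 70*M²*(M + M²) (Z(M) = ((M² + M)*M²)*70 = ((M + M²)*M²)*70 = (M²*(M + M²))*70 = 70*M²*(M + M²))
Z((10*10)*(-1))/X = (70*((10*10)*(-1))³*(1 + (10*10)*(-1)))/15106 = (70*(100*(-1))³*(1 + 100*(-1)))*(1/15106) = (70*(-100)³*(1 - 100))*(1/15106) = (70*(-1000000)*(-99))*(1/15106) = 6930000000*(1/15106) = 495000000/1079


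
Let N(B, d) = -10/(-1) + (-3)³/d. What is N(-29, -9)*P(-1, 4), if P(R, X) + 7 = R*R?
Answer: -78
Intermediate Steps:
N(B, d) = 10 - 27/d (N(B, d) = -10*(-1) - 27/d = 10 - 27/d)
P(R, X) = -7 + R² (P(R, X) = -7 + R*R = -7 + R²)
N(-29, -9)*P(-1, 4) = (10 - 27/(-9))*(-7 + (-1)²) = (10 - 27*(-⅑))*(-7 + 1) = (10 + 3)*(-6) = 13*(-6) = -78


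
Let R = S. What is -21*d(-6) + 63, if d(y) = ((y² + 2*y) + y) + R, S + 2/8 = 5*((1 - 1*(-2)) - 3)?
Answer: -1239/4 ≈ -309.75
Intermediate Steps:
S = -¼ (S = -¼ + 5*((1 - 1*(-2)) - 3) = -¼ + 5*((1 + 2) - 3) = -¼ + 5*(3 - 3) = -¼ + 5*0 = -¼ + 0 = -¼ ≈ -0.25000)
R = -¼ ≈ -0.25000
d(y) = -¼ + y² + 3*y (d(y) = ((y² + 2*y) + y) - ¼ = (y² + 3*y) - ¼ = -¼ + y² + 3*y)
-21*d(-6) + 63 = -21*(-¼ + (-6)² + 3*(-6)) + 63 = -21*(-¼ + 36 - 18) + 63 = -21*71/4 + 63 = -1491/4 + 63 = -1239/4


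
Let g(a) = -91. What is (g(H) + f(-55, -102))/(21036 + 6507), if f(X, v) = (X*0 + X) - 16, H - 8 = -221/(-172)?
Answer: -54/9181 ≈ -0.0058817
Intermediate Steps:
H = 1597/172 (H = 8 - 221/(-172) = 8 - 221*(-1/172) = 8 + 221/172 = 1597/172 ≈ 9.2849)
f(X, v) = -16 + X (f(X, v) = (0 + X) - 16 = X - 16 = -16 + X)
(g(H) + f(-55, -102))/(21036 + 6507) = (-91 + (-16 - 55))/(21036 + 6507) = (-91 - 71)/27543 = -162*1/27543 = -54/9181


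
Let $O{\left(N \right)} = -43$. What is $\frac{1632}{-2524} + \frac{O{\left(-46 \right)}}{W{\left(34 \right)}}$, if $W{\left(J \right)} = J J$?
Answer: $- \frac{498781}{729436} \approx -0.68379$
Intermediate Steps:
$W{\left(J \right)} = J^{2}$
$\frac{1632}{-2524} + \frac{O{\left(-46 \right)}}{W{\left(34 \right)}} = \frac{1632}{-2524} - \frac{43}{34^{2}} = 1632 \left(- \frac{1}{2524}\right) - \frac{43}{1156} = - \frac{408}{631} - \frac{43}{1156} = - \frac{498781}{729436}$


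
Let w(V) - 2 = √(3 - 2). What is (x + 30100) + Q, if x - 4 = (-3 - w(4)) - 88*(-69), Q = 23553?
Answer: 59723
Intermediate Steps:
w(V) = 3 (w(V) = 2 + √(3 - 2) = 2 + √1 = 2 + 1 = 3)
x = 6070 (x = 4 + ((-3 - 1*3) - 88*(-69)) = 4 + ((-3 - 3) + 6072) = 4 + (-6 + 6072) = 4 + 6066 = 6070)
(x + 30100) + Q = (6070 + 30100) + 23553 = 36170 + 23553 = 59723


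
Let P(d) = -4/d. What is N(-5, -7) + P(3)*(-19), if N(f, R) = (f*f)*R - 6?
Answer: -467/3 ≈ -155.67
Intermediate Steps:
N(f, R) = -6 + R*f² (N(f, R) = f²*R - 6 = R*f² - 6 = -6 + R*f²)
N(-5, -7) + P(3)*(-19) = (-6 - 7*(-5)²) - 4/3*(-19) = (-6 - 7*25) - 4*⅓*(-19) = (-6 - 175) - 4/3*(-19) = -181 + 76/3 = -467/3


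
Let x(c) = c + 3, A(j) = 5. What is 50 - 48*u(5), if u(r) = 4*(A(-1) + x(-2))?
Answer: -1102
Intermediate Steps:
x(c) = 3 + c
u(r) = 24 (u(r) = 4*(5 + (3 - 2)) = 4*(5 + 1) = 4*6 = 24)
50 - 48*u(5) = 50 - 48*24 = 50 - 1152 = -1102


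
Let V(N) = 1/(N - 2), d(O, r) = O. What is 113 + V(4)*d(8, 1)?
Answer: 117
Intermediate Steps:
V(N) = 1/(-2 + N)
113 + V(4)*d(8, 1) = 113 + 8/(-2 + 4) = 113 + 8/2 = 113 + (1/2)*8 = 113 + 4 = 117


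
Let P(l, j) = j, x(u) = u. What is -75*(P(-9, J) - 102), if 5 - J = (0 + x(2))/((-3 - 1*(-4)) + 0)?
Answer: 7425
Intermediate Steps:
J = 3 (J = 5 - (0 + 2)/((-3 - 1*(-4)) + 0) = 5 - 2/((-3 + 4) + 0) = 5 - 2/(1 + 0) = 5 - 2/1 = 5 - 2 = 3)
-75*(P(-9, J) - 102) = -75*(3 - 102) = -75*(-99) = 7425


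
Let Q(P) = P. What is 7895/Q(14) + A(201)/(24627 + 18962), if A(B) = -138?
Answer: 7023127/12454 ≈ 563.93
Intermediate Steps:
7895/Q(14) + A(201)/(24627 + 18962) = 7895/14 - 138/(24627 + 18962) = 7895*(1/14) - 138/43589 = 7895/14 - 138*1/43589 = 7895/14 - 138/43589 = 7023127/12454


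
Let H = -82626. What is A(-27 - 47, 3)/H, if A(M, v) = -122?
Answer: 61/41313 ≈ 0.0014765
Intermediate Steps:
A(-27 - 47, 3)/H = -122/(-82626) = -122*(-1/82626) = 61/41313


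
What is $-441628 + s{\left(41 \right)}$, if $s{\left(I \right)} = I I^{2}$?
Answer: $-372707$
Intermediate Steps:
$s{\left(I \right)} = I^{3}$
$-441628 + s{\left(41 \right)} = -441628 + 41^{3} = -441628 + 68921 = -372707$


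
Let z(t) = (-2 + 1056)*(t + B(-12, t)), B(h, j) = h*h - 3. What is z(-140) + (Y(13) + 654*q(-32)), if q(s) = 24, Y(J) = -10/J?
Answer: 217740/13 ≈ 16749.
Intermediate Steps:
B(h, j) = -3 + h² (B(h, j) = h² - 3 = -3 + h²)
z(t) = 148614 + 1054*t (z(t) = (-2 + 1056)*(t + (-3 + (-12)²)) = 1054*(t + (-3 + 144)) = 1054*(t + 141) = 1054*(141 + t) = 148614 + 1054*t)
z(-140) + (Y(13) + 654*q(-32)) = (148614 + 1054*(-140)) + (-10/13 + 654*24) = (148614 - 147560) + (-10*1/13 + 15696) = 1054 + (-10/13 + 15696) = 1054 + 204038/13 = 217740/13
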